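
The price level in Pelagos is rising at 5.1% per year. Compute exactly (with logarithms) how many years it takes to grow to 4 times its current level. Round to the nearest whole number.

28 years

t = ln(4) / ln(1 + 0.051) = 1.3863 / 0.049742 ≈ 27.87.
≈ 28 years.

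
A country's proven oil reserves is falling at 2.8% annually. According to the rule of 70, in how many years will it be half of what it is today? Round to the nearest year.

The rule works in reverse for decay: 70/2.8 ≈ 25.00 years to halve.

around 25 years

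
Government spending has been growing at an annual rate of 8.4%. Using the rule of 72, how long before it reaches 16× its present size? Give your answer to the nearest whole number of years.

One doubling takes 72/8.4 = 8.57 years.
16× is 4 doublings, so 4 × 8.57 ≈ 34 years.

around 34 years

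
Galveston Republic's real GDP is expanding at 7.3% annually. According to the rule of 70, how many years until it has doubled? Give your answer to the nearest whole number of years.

Doubling time ≈ 70 / 7.3 = 9.59 years.

≈ 10 years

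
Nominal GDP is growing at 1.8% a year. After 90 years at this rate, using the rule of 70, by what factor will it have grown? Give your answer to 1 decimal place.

about 5.0 times

Doubling time ≈ 70/1.8 = 38.89 years.
90 years / 38.89 ≈ 2.31 doublings → factor 2^2.31 ≈ 5.0.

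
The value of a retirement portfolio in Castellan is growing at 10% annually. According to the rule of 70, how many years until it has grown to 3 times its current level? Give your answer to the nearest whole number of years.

Doubling time ≈ 70/10 = 7.00 years.
3× is log₂ 3 ≈ 1.58 doublings, so ≈ 1.58 × 7.00 = 11 years.

around 11 years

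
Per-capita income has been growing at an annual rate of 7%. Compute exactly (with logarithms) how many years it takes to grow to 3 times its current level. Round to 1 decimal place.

t = ln(3) / ln(1 + 0.07) = 1.0986 / 0.067659 ≈ 16.24.

16.2 years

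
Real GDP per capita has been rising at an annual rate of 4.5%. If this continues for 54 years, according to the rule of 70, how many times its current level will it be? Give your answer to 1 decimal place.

11.1 times

Doubling time ≈ 70/4.5 = 15.56 years.
54 years / 15.56 ≈ 3.47 doublings → factor 2^3.47 ≈ 11.1.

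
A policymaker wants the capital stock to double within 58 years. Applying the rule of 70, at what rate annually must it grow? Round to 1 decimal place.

70 / 58 ≈ 1.21, so about 1.2% annually.

around 1.2%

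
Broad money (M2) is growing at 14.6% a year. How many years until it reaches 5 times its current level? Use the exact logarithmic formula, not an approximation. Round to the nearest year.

t = ln(5) / ln(1 + 0.146) = 1.6094 / 0.136278 ≈ 11.81.
≈ 12 years.

12 years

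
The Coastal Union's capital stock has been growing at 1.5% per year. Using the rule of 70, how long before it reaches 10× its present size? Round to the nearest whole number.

around 155 years

One doubling takes 70/1.5 = 46.67 years.
Reaching 10× takes log₂(10) ≈ 3.32 doublings.
3.32 × 46.67 ≈ 155 years.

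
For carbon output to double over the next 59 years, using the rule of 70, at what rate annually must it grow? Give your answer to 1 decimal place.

70 / 59 ≈ 1.19, so about 1.2% annually.

approximately 1.2%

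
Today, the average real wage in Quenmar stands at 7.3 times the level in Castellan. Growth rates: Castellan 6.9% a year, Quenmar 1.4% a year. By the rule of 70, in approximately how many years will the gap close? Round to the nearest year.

What matters is the difference: 5.5 pp.
Rule of 70 on the gap: the ratio halves every 70/5.5 ≈ 12.73 years.
A 7.3 times gap takes log₂(7.3) ≈ 2.87 halvings to close: 2.87 × 12.73 ≈ 37 years.

≈ 37 years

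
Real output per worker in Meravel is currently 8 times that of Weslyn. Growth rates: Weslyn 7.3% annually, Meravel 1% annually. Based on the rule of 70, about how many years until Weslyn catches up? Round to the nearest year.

about 33 years

The growth-rate gap is 7.3% − 1% = 6.3 percentage points.
So the ratio between them halves every 70/6.3 ≈ 11.11 years.
An 8 times gap closes after 3 halvings: 3 × 11.11 ≈ 33 years.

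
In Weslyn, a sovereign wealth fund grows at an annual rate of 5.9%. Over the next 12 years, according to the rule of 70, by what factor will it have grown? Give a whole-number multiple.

At 5.9% one doubling takes ≈ 11.86 years; 12 years is 1 of them, so ×2.

about 2 times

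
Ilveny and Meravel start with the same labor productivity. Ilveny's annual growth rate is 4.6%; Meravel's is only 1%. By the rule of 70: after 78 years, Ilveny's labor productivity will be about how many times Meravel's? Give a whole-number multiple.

Only the 3.6-point difference matters.
70/3.6 ≈ 19.44 years per doubling of the ratio; 78 years gives 4.01 doublings, so ≈ 16×.

16 times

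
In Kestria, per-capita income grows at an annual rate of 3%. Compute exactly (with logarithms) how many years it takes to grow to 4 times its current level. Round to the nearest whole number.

47 years

t = ln(4) / ln(1 + 0.03) = 1.3863 / 0.029559 ≈ 46.90.
≈ 47 years.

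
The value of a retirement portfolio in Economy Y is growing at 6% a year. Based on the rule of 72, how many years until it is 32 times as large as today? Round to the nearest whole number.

One doubling takes 72/6 = 12.00 years.
32× is 5 doublings, so 5 × 12.00 ≈ 60 years.

approximately 60 years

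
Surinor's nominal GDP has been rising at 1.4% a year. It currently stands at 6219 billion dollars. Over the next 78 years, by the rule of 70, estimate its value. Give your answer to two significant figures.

about 18000 billion dollars

It doubles every 70/1.4 ≈ 50.00 years, so 78 years is 1.56 doublings.
2^1.56 ≈ 2.95; 6219 × 2.95 ≈ 18000 billion dollars.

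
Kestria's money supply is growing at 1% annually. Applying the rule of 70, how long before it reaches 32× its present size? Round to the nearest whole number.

One doubling takes 70/1 = 70.00 years.
32 = 2^5, so 5 doublings → 350 years.

about 350 years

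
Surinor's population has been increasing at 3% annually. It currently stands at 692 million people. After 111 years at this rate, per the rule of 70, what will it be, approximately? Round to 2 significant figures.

It doubles every 70/3 ≈ 23.33 years, so 111 years is 4.76 doublings.
2^4.76 ≈ 27.10; 692 × 27.10 ≈ 19000 million people.

19000 million people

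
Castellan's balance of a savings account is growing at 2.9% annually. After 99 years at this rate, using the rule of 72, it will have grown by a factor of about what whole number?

approximately 16 times

Doubling time ≈ 72/2.9 = 24.83 years.
99/24.83 ≈ 4 doublings, so about 2^4 = 16×.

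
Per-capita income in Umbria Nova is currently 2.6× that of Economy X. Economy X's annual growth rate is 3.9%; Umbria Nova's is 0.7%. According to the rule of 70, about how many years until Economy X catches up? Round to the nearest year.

The growth-rate gap is 3.9% − 0.7% = 3.2 percentage points.
So the ratio between them halves every 70/3.2 ≈ 21.88 years.
A 2.6× gap takes log₂(2.6) ≈ 1.38 halvings to close: 1.38 × 21.88 ≈ 30 years.

around 30 years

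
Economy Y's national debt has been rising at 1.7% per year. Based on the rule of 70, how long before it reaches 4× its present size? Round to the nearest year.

At 1.7% it doubles every 70/1.7 ≈ 41.18 years.
Getting to 4× needs 2 doublings: 2 × 41.18 ≈ 82 years.

about 82 years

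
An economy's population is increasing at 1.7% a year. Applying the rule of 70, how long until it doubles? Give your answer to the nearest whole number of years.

around 41 years

70/1.7 ≈ 41.18, so it doubles roughly every 41 years.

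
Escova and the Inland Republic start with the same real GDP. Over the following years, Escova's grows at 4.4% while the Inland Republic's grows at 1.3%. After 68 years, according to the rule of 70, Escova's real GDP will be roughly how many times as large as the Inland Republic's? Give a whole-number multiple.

approximately 8 times

Rate gap = 4.4% − 1.3% = 3.1 points.
The ratio doubles every 70/3.1 ≈ 22.58 years.
68/22.58 ≈ 3.01 doublings → ratio ≈ 2^3.01 ≈ 8.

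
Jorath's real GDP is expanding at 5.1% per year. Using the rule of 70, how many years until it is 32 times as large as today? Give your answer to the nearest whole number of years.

roughly 69 years

Doubling time ≈ 70/5.1 = 13.73 years.
Getting to 32× needs 5 doublings: 5 × 13.73 ≈ 69 years.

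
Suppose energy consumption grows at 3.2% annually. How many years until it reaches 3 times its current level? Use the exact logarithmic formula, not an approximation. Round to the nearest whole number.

35 years

t = ln(3) / ln(1 + 0.032) = 1.0986 / 0.031499 ≈ 34.88.
≈ 35 years.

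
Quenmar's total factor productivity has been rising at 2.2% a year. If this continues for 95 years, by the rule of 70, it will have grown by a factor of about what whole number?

Doubling time ≈ 70/2.2 = 31.82 years.
95/31.82 ≈ 3 doublings, so about 2^3 = 8×.

≈ 8 times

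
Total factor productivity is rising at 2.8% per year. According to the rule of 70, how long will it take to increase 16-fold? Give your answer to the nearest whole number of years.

≈ 100 years

One doubling takes 70/2.8 = 25.00 years.
16 = 2^4, so 4 doublings → 100 years.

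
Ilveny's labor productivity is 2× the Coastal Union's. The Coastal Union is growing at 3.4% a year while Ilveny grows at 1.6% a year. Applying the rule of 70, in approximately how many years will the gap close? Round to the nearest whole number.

≈ 39 years

The growth-rate gap is 3.4% − 1.6% = 1.8 percentage points.
So the ratio between them halves every 70/1.8 ≈ 38.89 years.
A 2× gap closes after 1 halving: 1 × 38.89 ≈ 39 years.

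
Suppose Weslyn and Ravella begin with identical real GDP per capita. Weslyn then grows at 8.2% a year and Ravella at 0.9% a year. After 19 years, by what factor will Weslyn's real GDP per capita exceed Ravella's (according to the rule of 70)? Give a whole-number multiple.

Only the 7.3-point difference matters.
70/7.3 ≈ 9.59 years per doubling of the ratio; 19 years gives 1.98 doublings, so ≈ 4×.

≈ 4 times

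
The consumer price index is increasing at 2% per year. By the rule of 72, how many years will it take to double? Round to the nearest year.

about 36 years

72/2 ≈ 36.00, so it doubles roughly every 36 years.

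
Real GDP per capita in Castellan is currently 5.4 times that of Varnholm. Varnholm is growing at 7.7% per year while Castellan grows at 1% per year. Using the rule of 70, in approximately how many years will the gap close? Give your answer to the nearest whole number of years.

approximately 25 years

What matters is the difference: 6.7 pp.
Rule of 70 on the gap: the ratio halves every 70/6.7 ≈ 10.45 years.
A 5.4 times gap takes log₂(5.4) ≈ 2.43 halvings to close: 2.43 × 10.45 ≈ 25 years.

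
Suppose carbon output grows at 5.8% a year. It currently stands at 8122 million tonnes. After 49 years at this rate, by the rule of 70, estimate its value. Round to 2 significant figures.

about 140000 million tonnes

Doubling time ≈ 70/5.8 = 12.07 years.
49 years is 49/12.07 ≈ 4.06 doublings, a factor of 2^4.06 ≈ 16.68.
8122 × 16.68 ≈ 140000 million tonnes.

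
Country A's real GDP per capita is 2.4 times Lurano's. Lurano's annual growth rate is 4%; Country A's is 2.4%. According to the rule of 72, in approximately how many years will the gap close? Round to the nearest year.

≈ 57 years

Lurano gains on Country A at 4% − 2.4% = 1.6 points a year.
At that relative rate the gap halves every 72/1.6 ≈ 45.00 years.
A 2.4 times gap takes log₂(2.4) ≈ 1.26 halvings to close: 1.26 × 45.00 ≈ 57 years.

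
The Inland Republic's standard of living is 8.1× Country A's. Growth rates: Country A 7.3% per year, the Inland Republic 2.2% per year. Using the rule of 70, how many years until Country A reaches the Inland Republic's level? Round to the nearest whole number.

approximately 41 years

Country A gains on the Inland Republic at 7.3% − 2.2% = 5.1 points a year.
At that relative rate the gap halves every 70/5.1 ≈ 13.73 years.
An 8.1× gap takes log₂(8.1) ≈ 3.02 halvings to close: 3.02 × 13.73 ≈ 41 years.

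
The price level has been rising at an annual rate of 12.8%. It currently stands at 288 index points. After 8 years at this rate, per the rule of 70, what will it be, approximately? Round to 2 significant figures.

790 index points

It doubles every 70/12.8 ≈ 5.47 years, so 8 years is 1.46 doublings.
2^1.46 ≈ 2.75; 288 × 2.75 ≈ 790 index points.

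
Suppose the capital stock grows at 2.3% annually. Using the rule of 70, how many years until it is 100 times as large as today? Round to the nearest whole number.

Doubling time ≈ 70/2.3 = 30.43 years.
Reaching 100× takes log₂(100) ≈ 6.64 doublings.
6.64 × 30.43 ≈ 202 years.

roughly 202 years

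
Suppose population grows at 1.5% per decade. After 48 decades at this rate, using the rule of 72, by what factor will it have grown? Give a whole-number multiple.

2 times

72/1.5 ≈ 48.00 decades per doubling.
48 decades fits 1 doubling: 2^1 = 2.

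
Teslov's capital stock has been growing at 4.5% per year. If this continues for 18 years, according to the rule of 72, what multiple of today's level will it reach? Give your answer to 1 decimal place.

Doubles every ≈ 16.00 years (72/4.5).
18 years is 1.13 doublings; 2^1.13 ≈ 2.2×.

about 2.2 times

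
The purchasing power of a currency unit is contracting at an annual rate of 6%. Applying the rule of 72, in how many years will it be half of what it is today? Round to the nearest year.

around 12 years

Halving time ≈ 72 / 6 = 12.00 → 12 years.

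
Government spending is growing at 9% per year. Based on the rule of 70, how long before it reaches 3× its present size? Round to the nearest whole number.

about 12 years

At 9% it doubles every 70/9 ≈ 7.78 years.
Reaching 3× takes log₂(3) ≈ 1.58 doublings.
1.58 × 7.78 ≈ 12 years.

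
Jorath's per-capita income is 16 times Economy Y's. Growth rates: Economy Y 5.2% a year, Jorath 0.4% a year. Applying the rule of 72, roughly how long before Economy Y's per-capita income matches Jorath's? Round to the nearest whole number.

60 years

Economy Y gains on Jorath at 5.2% − 0.4% = 4.8 points a year.
At that relative rate the gap halves every 72/4.8 ≈ 15.00 years.
A 16 times gap closes after 4 halvings: 4 × 15.00 ≈ 60 years.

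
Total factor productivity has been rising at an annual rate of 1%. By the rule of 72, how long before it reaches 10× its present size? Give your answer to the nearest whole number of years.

around 239 years

At 1% it doubles every 72/1 ≈ 72.00 years.
Reaching 10× takes log₂(10) ≈ 3.32 doublings.
3.32 × 72.00 ≈ 239 years.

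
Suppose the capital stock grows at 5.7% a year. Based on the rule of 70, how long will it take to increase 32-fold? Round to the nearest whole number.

roughly 61 years

Doubling time ≈ 70/5.7 = 12.28 years.
32× is 5 doublings, so 5 × 12.28 ≈ 61 years.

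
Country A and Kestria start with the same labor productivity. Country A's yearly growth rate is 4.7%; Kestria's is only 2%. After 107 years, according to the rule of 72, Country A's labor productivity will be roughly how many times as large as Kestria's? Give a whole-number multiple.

Rate gap = 4.7% − 2% = 2.7 points.
The ratio doubles every 72/2.7 ≈ 26.67 years.
107/26.67 ≈ 4.01 doublings → ratio ≈ 2^4.01 ≈ 16.

≈ 16 times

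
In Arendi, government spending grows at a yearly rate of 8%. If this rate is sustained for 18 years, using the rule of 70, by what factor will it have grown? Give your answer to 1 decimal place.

roughly 4.2 times

Doubles every ≈ 8.75 years (70/8).
18 years is 2.06 doublings; 2^2.06 ≈ 4.2×.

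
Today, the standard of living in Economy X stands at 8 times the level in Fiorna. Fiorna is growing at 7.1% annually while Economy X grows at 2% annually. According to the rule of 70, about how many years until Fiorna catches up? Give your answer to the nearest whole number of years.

What matters is the difference: 5.1 pp.
Rule of 70 on the gap: the ratio halves every 70/5.1 ≈ 13.73 years.
An 8 times gap closes after 3 halvings: 3 × 13.73 ≈ 41 years.

around 41 years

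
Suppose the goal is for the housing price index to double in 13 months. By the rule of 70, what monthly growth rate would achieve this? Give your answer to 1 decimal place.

about 5.4%

70 / 13 ≈ 5.38, so about 5.4% per month.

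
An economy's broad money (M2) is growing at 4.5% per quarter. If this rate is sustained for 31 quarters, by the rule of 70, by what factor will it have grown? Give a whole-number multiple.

Doubling time ≈ 70/4.5 = 15.56 quarters.
31/15.56 ≈ 2 doublings, so about 2^2 = 4×.

≈ 4 times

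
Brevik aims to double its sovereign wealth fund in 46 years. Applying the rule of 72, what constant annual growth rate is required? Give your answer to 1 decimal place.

72 / 46 ≈ 1.57, so about 1.6% annually.

about 1.6%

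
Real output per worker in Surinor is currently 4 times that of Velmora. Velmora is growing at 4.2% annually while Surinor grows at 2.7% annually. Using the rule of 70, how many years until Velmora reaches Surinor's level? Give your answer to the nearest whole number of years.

The growth-rate gap is 4.2% − 2.7% = 1.5 percentage points.
So the ratio between them halves every 70/1.5 ≈ 46.67 years.
A 4 times gap closes after 2 halvings: 2 × 46.67 ≈ 93 years.

93 years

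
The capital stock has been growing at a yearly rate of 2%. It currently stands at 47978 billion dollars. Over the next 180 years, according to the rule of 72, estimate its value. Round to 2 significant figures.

It doubles every 72/2 ≈ 36.00 years, so 180 years is 5.00 doublings.
2^5.00 ≈ 32.00; 47978 × 32.00 ≈ 1500000 billion dollars.

1500000 billion dollars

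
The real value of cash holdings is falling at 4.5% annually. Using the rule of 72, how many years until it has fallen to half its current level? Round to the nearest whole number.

≈ 16 years

The rule works in reverse for decay: 72/4.5 ≈ 16.00 years to halve.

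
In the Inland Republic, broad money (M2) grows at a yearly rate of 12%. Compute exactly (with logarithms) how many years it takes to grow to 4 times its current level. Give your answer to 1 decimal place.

12.2 years

t = ln(4) / ln(1 + 0.12) = 1.3863 / 0.113329 ≈ 12.23.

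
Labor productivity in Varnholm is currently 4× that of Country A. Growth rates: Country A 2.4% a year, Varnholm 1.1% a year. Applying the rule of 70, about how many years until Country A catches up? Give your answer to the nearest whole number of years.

about 108 years

Country A gains on Varnholm at 2.4% − 1.1% = 1.3 points a year.
At that relative rate the gap halves every 70/1.3 ≈ 53.85 years.
A 4× gap closes after 2 halvings: 2 × 53.85 ≈ 108 years.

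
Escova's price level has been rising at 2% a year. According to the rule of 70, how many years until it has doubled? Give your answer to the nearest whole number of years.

about 35 years

70/2 ≈ 35.00, so it doubles roughly every 35 years.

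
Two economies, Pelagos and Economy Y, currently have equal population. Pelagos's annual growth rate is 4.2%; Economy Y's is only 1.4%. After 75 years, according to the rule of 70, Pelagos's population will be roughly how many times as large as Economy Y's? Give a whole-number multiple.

Rate gap = 4.2% − 1.4% = 2.8 points.
The ratio doubles every 70/2.8 ≈ 25.00 years.
75/25.00 ≈ 3.00 doublings → ratio ≈ 2^3.00 ≈ 8.

roughly 8 times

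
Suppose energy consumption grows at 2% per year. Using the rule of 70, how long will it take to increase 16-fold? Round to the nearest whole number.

around 140 years

At 2% it doubles every 70/2 ≈ 35.00 years.
16× is 4 doublings, so 4 × 35.00 ≈ 140 years.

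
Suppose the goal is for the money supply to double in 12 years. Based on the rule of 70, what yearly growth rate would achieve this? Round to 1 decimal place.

70 / 12 ≈ 5.83, so about 5.8% per year.

roughly 5.8%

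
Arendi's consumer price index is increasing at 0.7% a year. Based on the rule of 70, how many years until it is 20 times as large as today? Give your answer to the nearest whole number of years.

roughly 432 years

Doubling time ≈ 70/0.7 = 100.00 years.
Reaching 20× takes log₂(20) ≈ 4.32 doublings.
4.32 × 100.00 ≈ 432 years.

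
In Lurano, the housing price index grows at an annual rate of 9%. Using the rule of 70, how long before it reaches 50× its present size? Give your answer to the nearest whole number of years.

approximately 44 years

Doubling time ≈ 70/9 = 7.78 years.
50× is log₂ 50 ≈ 5.64 doublings, so ≈ 5.64 × 7.78 = 44 years.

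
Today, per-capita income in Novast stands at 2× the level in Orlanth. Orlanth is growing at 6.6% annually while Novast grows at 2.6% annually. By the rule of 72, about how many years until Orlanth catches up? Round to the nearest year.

The growth-rate gap is 6.6% − 2.6% = 4 percentage points.
So the ratio between them halves every 72/4 ≈ 18.00 years.
A 2× gap closes after 1 halving: 1 × 18.00 ≈ 18 years.

roughly 18 years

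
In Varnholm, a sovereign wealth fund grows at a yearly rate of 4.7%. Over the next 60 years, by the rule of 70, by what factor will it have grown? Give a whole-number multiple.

around 16 times

At 4.7% one doubling takes ≈ 14.89 years; 60 years is 4 of them, so ×16.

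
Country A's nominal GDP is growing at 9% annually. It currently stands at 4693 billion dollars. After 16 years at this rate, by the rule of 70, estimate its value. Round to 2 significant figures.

approximately 20000 billion dollars

Doubling time ≈ 70/9 = 7.78 years.
16 years is 16/7.78 ≈ 2.06 doublings, a factor of 2^2.06 ≈ 4.17.
4693 × 4.17 ≈ 20000 billion dollars.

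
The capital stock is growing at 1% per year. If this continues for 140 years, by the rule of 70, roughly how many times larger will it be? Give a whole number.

about 4 times

At 1% one doubling takes ≈ 70.00 years; 140 years is 2 of them, so ×4.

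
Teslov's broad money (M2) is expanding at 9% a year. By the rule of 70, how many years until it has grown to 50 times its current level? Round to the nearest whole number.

One doubling takes 70/9 = 7.78 years.
50× is log₂ 50 ≈ 5.64 doublings, so ≈ 5.64 × 7.78 = 44 years.

≈ 44 years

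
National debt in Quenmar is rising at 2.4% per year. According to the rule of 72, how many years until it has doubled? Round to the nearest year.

approximately 30 years

Doubling time ≈ 72 / 2.4 = 30.00 years.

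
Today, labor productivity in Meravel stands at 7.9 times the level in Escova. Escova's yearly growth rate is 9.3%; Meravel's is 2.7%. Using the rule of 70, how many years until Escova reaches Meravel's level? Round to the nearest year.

≈ 32 years

The growth-rate gap is 9.3% − 2.7% = 6.6 percentage points.
So the ratio between them halves every 70/6.6 ≈ 10.61 years.
A 7.9 times gap takes log₂(7.9) ≈ 2.98 halvings to close: 2.98 × 10.61 ≈ 32 years.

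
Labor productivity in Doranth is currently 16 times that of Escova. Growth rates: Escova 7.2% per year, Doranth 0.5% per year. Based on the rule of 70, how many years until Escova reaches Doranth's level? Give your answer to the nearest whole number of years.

42 years

The growth-rate gap is 7.2% − 0.5% = 6.7 percentage points.
So the ratio between them halves every 70/6.7 ≈ 10.45 years.
A 16 times gap closes after 4 halvings: 4 × 10.45 ≈ 42 years.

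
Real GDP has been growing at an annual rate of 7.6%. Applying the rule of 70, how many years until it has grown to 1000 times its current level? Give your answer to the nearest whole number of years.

approximately 92 years

At 7.6% it doubles every 70/7.6 ≈ 9.21 years.
Reaching 1000× takes log₂(1000) ≈ 9.97 doublings.
9.97 × 9.21 ≈ 92 years.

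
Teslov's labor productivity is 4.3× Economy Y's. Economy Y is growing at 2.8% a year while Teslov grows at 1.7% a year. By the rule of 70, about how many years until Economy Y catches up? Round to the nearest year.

about 134 years

What matters is the difference: 1.1 pp.
Rule of 70 on the gap: the ratio halves every 70/1.1 ≈ 63.64 years.
A 4.3× gap takes log₂(4.3) ≈ 2.10 halvings to close: 2.10 × 63.64 ≈ 134 years.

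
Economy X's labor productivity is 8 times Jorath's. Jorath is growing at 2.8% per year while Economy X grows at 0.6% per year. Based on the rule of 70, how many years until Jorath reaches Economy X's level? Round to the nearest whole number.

around 95 years

Jorath gains on Economy X at 2.8% − 0.6% = 2.2 points a year.
At that relative rate the gap halves every 70/2.2 ≈ 31.82 years.
An 8 times gap closes after 3 halvings: 3 × 31.82 ≈ 95 years.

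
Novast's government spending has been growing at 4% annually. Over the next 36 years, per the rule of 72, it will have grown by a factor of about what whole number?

about 4 times

Doubling time ≈ 72/4 = 18.00 years.
36/18.00 ≈ 2 doublings, so about 2^2 = 4×.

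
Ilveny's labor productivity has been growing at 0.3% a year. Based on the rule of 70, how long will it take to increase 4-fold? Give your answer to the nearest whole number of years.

about 467 years

One doubling takes 70/0.3 = 233.33 years.
Getting to 4× needs 2 doublings: 2 × 233.33 ≈ 467 years.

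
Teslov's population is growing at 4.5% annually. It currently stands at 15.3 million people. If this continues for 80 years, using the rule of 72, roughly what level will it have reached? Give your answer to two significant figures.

roughly 490 million people

Doubling time ≈ 72/4.5 = 16.00 years.
80 years is 80/16.00 ≈ 5.00 doublings, a factor of 2^5.00 ≈ 32.00.
15.3 × 32.00 ≈ 490 million people.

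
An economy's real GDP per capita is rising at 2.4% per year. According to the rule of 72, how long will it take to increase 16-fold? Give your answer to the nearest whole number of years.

about 120 years

Doubling time ≈ 72/2.4 = 30.00 years.
16 = 2^4, so 4 doublings → 120 years.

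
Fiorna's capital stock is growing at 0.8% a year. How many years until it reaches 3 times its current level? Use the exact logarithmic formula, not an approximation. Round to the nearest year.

138 years

t = ln(3) / ln(1 + 0.008) = 1.0986 / 0.007968 ≈ 137.88.
≈ 138 years.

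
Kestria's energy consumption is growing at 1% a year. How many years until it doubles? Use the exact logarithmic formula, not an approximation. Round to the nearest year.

70 years

t = ln(2) / ln(1 + 0.01) = 0.6931 / 0.009950 ≈ 69.66.
≈ 70 years.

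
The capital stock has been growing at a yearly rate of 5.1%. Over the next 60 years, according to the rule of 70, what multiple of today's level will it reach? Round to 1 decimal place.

≈ 20.7 times

Doubles every ≈ 13.73 years (70/5.1).
60 years is 4.37 doublings; 2^4.37 ≈ 20.7×.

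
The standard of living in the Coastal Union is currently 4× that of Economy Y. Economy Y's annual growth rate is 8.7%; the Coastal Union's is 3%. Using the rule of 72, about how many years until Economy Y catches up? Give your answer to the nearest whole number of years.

roughly 25 years

The growth-rate gap is 8.7% − 3% = 5.7 percentage points.
So the ratio between them halves every 72/5.7 ≈ 12.63 years.
A 4× gap closes after 2 halvings: 2 × 12.63 ≈ 25 years.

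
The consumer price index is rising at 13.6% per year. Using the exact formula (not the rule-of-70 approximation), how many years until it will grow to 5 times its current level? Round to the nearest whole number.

13 years

t = ln(5) / ln(1 + 0.136) = 1.6094 / 0.127513 ≈ 12.62.
≈ 13 years.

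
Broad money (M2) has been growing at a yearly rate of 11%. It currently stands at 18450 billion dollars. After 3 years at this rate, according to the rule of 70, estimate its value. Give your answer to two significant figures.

It doubles every 70/11 ≈ 6.36 years, so 3 years is 0.47 doublings.
2^0.47 ≈ 1.39; 18450 × 1.39 ≈ 26000 billion dollars.

≈ 26000 billion dollars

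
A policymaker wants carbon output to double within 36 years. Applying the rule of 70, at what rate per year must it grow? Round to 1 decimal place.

about 1.9% per year

70 / 36 ≈ 1.94, so about 1.9% per year.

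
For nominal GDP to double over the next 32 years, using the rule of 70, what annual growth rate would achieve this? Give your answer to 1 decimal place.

70 / 32 ≈ 2.19, so about 2.2% annually.

about 2.2%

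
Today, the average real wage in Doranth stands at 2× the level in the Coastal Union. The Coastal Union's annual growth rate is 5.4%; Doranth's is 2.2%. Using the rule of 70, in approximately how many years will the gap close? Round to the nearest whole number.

What matters is the difference: 3.2 pp.
Rule of 70 on the gap: the ratio halves every 70/3.2 ≈ 21.88 years.
A 2× gap closes after 1 halving: 1 × 21.88 ≈ 22 years.

about 22 years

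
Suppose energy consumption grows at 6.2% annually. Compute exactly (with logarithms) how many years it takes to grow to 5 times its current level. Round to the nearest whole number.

27 years

t = ln(5) / ln(1 + 0.062) = 1.6094 / 0.060154 ≈ 26.75.
≈ 27 years.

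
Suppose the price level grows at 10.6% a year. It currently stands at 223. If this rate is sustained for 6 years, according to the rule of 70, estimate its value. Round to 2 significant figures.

It doubles every 70/10.6 ≈ 6.60 years, so 6 years is 0.91 doublings.
2^0.91 ≈ 1.88; 223 × 1.88 ≈ 420.

≈ 420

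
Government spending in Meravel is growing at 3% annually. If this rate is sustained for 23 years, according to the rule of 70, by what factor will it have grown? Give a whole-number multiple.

around 2 times

Doubling time ≈ 70/3 = 23.33 years.
23/23.33 ≈ 1 doubling, so about 2^1 = 2×.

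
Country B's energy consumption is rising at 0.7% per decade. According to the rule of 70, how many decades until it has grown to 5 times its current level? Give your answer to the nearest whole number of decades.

At 0.7% it doubles every 70/0.7 ≈ 100.00 decades.
Reaching 5× takes log₂(5) ≈ 2.32 doublings.
2.32 × 100.00 ≈ 232 decades.

roughly 232 decades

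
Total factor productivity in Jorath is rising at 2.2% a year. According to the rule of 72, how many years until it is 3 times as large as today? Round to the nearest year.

about 52 years

Doubling time ≈ 72/2.2 = 32.73 years.
3× is log₂ 3 ≈ 1.58 doublings, so ≈ 1.58 × 32.73 = 52 years.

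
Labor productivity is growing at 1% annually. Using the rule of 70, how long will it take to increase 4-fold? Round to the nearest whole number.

One doubling takes 70/1 = 70.00 years.
4× is 2 doublings, so 2 × 70.00 ≈ 140 years.

approximately 140 years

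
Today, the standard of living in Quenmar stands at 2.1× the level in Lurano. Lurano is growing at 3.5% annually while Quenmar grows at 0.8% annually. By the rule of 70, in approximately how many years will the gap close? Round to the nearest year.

≈ 28 years

What matters is the difference: 2.7 pp.
Rule of 70 on the gap: the ratio halves every 70/2.7 ≈ 25.93 years.
A 2.1× gap takes log₂(2.1) ≈ 1.07 halvings to close: 1.07 × 25.93 ≈ 28 years.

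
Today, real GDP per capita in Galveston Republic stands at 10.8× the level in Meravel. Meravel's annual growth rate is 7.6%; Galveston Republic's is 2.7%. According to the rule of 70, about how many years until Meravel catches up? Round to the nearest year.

49 years

What matters is the difference: 4.9 pp.
Rule of 70 on the gap: the ratio halves every 70/4.9 ≈ 14.29 years.
A 10.8× gap takes log₂(10.8) ≈ 3.43 halvings to close: 3.43 × 14.29 ≈ 49 years.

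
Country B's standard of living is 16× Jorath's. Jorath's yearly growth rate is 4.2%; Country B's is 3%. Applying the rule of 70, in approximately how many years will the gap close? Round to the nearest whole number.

The growth-rate gap is 4.2% − 3% = 1.2 percentage points.
So the ratio between them halves every 70/1.2 ≈ 58.33 years.
A 16× gap closes after 4 halvings: 4 × 58.33 ≈ 233 years.

approximately 233 years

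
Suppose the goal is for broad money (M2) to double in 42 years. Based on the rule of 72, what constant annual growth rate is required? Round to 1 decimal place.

72 / 42 ≈ 1.71, so about 1.7% annually.

roughly 1.7%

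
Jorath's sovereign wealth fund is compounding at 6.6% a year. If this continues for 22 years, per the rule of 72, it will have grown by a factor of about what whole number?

At 6.6% one doubling takes ≈ 10.91 years; 22 years is 2 of them, so ×4.

about 4 times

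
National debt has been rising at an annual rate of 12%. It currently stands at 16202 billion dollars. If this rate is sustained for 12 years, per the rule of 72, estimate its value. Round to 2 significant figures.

≈ 65000 billion dollars

Doubling time ≈ 72/12 = 6.00 years.
12 years is 12/6.00 ≈ 2.00 doublings, a factor of 2^2.00 ≈ 4.00.
16202 × 4.00 ≈ 65000 billion dollars.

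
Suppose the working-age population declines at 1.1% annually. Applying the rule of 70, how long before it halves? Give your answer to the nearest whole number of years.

approximately 64 years

Halving time ≈ 70 / 1.1 = 63.64 → 64 years.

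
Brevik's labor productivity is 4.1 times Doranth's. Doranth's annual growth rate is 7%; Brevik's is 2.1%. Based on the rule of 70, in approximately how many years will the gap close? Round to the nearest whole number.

≈ 29 years

What matters is the difference: 4.9 pp.
Rule of 70 on the gap: the ratio halves every 70/4.9 ≈ 14.29 years.
A 4.1 times gap takes log₂(4.1) ≈ 2.04 halvings to close: 2.04 × 14.29 ≈ 29 years.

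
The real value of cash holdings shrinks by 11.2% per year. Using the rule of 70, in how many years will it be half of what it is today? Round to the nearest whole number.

Halving time ≈ 70 / 11.2 = 6.25 → 6 years.

6 years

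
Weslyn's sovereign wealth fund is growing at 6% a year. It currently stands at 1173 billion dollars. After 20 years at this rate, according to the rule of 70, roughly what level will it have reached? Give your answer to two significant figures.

It doubles every 70/6 ≈ 11.67 years, so 20 years is 1.71 doublings.
2^1.71 ≈ 3.27; 1173 × 3.27 ≈ 3800 billion dollars.

3800 billion dollars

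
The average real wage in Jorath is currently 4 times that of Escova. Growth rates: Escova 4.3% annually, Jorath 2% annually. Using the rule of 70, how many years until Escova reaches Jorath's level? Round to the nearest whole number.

61 years

The growth-rate gap is 4.3% − 2% = 2.3 percentage points.
So the ratio between them halves every 70/2.3 ≈ 30.43 years.
A 4 times gap closes after 2 halvings: 2 × 30.43 ≈ 61 years.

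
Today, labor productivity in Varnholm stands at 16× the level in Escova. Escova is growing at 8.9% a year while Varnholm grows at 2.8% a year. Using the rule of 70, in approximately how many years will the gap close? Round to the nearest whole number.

What matters is the difference: 6.1 pp.
Rule of 70 on the gap: the ratio halves every 70/6.1 ≈ 11.48 years.
A 16× gap closes after 4 halvings: 4 × 11.48 ≈ 46 years.

46 years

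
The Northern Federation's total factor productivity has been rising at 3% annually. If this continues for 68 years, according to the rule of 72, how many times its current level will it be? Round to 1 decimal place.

7.1 times

Doubles every ≈ 24.00 years (72/3).
68 years is 2.83 doublings; 2^2.83 ≈ 7.1×.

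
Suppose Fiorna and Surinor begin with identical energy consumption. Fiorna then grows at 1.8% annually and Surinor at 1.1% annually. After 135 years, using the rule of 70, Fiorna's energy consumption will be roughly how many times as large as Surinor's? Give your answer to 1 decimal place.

roughly 2.5 times

Only the 0.7-point difference matters.
70/0.7 ≈ 100.00 years per doubling of the ratio; 135 years gives 1.35 doublings, so ≈ 2.5×.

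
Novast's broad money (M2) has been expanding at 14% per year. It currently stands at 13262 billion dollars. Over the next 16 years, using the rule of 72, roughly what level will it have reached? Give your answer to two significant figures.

110000 billion dollars

It doubles every 72/14 ≈ 5.14 years, so 16 years is 3.11 doublings.
2^3.11 ≈ 8.63; 13262 × 8.63 ≈ 110000 billion dollars.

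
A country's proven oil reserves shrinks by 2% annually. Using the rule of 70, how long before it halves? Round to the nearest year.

≈ 35 years

The rule works in reverse for decay: 70/2 ≈ 35.00 years to halve.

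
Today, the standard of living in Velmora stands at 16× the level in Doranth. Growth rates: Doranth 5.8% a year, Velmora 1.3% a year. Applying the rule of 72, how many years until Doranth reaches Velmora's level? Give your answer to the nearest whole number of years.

Doranth gains on Velmora at 5.8% − 1.3% = 4.5 points a year.
At that relative rate the gap halves every 72/4.5 ≈ 16.00 years.
A 16× gap closes after 4 halvings: 4 × 16.00 ≈ 64 years.

64 years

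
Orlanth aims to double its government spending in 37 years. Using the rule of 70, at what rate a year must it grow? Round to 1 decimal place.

around 1.9%

70 / 37 ≈ 1.89, so about 1.9% a year.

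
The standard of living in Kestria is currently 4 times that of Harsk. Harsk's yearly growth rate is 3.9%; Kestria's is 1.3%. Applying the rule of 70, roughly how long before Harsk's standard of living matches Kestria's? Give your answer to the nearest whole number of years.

around 54 years

What matters is the difference: 2.6 pp.
Rule of 70 on the gap: the ratio halves every 70/2.6 ≈ 26.92 years.
A 4 times gap closes after 2 halvings: 2 × 26.92 ≈ 54 years.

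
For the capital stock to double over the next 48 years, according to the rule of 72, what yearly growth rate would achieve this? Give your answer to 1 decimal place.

around 1.5%

72 / 48 ≈ 1.50, so about 1.5% per year.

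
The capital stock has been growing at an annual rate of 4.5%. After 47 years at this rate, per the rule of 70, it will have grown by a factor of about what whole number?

about 8 times

70/4.5 ≈ 15.56 years per doubling.
47 years fits 3 doublings: 2^3 = 8.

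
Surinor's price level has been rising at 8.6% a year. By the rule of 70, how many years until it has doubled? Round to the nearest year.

≈ 8 years

Doubling time ≈ 70 / 8.6 = 8.14 years.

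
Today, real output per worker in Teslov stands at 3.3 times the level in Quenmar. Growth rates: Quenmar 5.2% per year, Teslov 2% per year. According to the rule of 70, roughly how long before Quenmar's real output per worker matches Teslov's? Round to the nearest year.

Quenmar gains on Teslov at 5.2% − 2% = 3.2 points a year.
At that relative rate the gap halves every 70/3.2 ≈ 21.88 years.
A 3.3 times gap takes log₂(3.3) ≈ 1.72 halvings to close: 1.72 × 21.88 ≈ 38 years.

about 38 years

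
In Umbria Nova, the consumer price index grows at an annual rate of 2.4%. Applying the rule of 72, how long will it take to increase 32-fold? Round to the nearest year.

One doubling takes 72/2.4 = 30.00 years.
32 = 2^5, so 5 doublings → 150 years.

roughly 150 years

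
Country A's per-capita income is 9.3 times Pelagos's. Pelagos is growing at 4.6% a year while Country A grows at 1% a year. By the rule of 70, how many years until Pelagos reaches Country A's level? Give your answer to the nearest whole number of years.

What matters is the difference: 3.6 pp.
Rule of 70 on the gap: the ratio halves every 70/3.6 ≈ 19.44 years.
A 9.3 times gap takes log₂(9.3) ≈ 3.22 halvings to close: 3.22 × 19.44 ≈ 63 years.

around 63 years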